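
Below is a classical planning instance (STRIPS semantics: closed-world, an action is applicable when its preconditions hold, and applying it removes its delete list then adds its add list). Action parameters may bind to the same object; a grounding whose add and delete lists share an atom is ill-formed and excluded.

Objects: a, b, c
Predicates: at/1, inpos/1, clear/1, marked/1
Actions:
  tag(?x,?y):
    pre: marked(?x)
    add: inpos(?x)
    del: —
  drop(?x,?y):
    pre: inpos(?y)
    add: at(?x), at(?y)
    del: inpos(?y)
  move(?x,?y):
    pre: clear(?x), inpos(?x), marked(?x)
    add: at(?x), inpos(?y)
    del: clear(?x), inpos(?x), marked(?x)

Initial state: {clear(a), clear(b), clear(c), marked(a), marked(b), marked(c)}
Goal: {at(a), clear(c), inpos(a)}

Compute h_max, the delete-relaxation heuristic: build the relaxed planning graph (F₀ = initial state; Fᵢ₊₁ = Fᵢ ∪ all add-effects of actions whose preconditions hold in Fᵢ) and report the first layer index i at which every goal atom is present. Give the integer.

2

F0 = init (6 atoms)
F1 = F0 ∪ {inpos(a), inpos(b), inpos(c)}  (9 atoms)
F2 = F1 ∪ {at(a), at(b), at(c)}  (12 atoms)
goal ⊆ F2  ⇒  h_max = 2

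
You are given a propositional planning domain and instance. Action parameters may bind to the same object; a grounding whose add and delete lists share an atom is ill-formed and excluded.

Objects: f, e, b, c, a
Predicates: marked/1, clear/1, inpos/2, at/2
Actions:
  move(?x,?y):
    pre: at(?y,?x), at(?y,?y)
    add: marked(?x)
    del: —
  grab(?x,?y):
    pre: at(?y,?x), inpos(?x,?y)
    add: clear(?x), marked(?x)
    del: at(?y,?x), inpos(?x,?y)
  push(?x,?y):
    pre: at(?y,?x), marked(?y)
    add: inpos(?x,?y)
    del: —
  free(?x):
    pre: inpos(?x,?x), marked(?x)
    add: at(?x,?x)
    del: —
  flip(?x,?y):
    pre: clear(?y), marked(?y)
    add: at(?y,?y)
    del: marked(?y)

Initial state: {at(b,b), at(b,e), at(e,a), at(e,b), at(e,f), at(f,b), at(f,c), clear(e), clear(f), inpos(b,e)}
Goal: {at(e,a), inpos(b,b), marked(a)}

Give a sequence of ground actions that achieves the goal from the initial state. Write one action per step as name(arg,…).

move(e,b); move(b,b); push(b,b); flip(f,e); move(a,e)

1. move(e,b)  →  {at(b,b), at(b,e), at(e,a), at(e,b), at(e,f), at(f,b), at(f,c), clear(e), clear(f), inpos(b,e), marked(e)}
2. move(b,b)  →  {at(b,b), at(b,e), at(e,a), at(e,b), at(e,f), at(f,b), at(f,c), clear(e), clear(f), inpos(b,e), marked(b), marked(e)}
3. push(b,b)  →  {at(b,b), at(b,e), at(e,a), at(e,b), at(e,f), at(f,b), at(f,c), clear(e), clear(f), inpos(b,b), inpos(b,e), marked(b), marked(e)}
4. flip(f,e)  →  {at(b,b), at(b,e), at(e,a), at(e,b), at(e,e), at(e,f), at(f,b), at(f,c), clear(e), clear(f), inpos(b,b), inpos(b,e), marked(b)}
5. move(a,e)  →  {at(b,b), at(b,e), at(e,a), at(e,b), at(e,e), at(e,f), at(f,b), at(f,c), clear(e), clear(f), inpos(b,b), inpos(b,e), marked(a), marked(b)}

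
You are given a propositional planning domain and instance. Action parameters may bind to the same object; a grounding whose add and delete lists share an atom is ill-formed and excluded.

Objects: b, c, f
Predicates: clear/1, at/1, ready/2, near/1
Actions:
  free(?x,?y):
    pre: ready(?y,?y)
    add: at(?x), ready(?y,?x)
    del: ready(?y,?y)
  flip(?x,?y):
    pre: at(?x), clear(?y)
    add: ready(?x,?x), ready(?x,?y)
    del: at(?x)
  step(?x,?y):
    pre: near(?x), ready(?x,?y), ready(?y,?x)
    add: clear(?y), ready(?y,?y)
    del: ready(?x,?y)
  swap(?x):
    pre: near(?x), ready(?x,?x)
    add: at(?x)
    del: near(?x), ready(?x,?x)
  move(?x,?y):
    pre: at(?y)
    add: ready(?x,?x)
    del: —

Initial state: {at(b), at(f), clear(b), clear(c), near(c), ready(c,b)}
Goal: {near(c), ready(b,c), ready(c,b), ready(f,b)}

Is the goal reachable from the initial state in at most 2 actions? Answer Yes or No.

1. flip(b,c)  →  {at(f), clear(b), clear(c), near(c), ready(b,b), ready(b,c), ready(c,b)}
2. flip(f,b)  →  {clear(b), clear(c), near(c), ready(b,b), ready(b,c), ready(c,b), ready(f,b), ready(f,f)}
optimal plan length = 2; 2 ≤ 2

Yes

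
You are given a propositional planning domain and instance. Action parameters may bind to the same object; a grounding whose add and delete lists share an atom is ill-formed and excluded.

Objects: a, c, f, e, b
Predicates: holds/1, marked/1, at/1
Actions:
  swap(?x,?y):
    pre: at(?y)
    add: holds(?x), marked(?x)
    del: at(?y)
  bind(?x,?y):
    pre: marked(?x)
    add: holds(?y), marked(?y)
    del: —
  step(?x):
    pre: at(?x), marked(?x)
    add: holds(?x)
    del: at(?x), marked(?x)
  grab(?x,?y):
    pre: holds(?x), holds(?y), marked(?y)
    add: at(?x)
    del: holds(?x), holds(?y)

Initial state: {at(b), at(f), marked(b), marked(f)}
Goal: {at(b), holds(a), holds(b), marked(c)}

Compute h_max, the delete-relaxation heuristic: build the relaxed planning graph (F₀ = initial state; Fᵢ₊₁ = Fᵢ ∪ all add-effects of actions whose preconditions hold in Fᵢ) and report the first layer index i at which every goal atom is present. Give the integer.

1

F0 = init (4 atoms)
F1 = F0 ∪ {holds(a), holds(b), holds(c), holds(e), holds(f), marked(a), marked(c), marked(e)}  (12 atoms)
goal ⊆ F1  ⇒  h_max = 1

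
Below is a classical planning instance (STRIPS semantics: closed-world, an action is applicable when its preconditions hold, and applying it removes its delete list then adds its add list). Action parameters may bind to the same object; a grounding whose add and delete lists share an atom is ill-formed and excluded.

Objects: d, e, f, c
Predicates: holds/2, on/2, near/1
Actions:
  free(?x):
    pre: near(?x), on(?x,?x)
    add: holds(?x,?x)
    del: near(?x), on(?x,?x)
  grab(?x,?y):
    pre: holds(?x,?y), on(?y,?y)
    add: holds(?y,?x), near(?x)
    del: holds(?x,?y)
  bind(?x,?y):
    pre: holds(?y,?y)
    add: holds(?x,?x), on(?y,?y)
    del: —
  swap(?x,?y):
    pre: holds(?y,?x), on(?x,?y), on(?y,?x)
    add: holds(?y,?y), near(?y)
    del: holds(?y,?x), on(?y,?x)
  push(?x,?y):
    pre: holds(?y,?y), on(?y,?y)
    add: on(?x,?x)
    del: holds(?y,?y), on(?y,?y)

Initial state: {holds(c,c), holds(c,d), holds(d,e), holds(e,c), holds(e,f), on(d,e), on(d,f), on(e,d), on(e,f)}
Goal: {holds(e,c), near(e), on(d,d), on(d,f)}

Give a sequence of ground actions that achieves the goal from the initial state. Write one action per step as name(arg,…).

bind(d,c); bind(d,d); push(f,c); grab(e,f)

1. bind(d,c)  →  {holds(c,c), holds(c,d), holds(d,d), holds(d,e), holds(e,c), holds(e,f), on(c,c), on(d,e), on(d,f), on(e,d), on(e,f)}
2. bind(d,d)  →  {holds(c,c), holds(c,d), holds(d,d), holds(d,e), holds(e,c), holds(e,f), on(c,c), on(d,d), on(d,e), on(d,f), on(e,d), on(e,f)}
3. push(f,c)  →  {holds(c,d), holds(d,d), holds(d,e), holds(e,c), holds(e,f), on(d,d), on(d,e), on(d,f), on(e,d), on(e,f), on(f,f)}
4. grab(e,f)  →  {holds(c,d), holds(d,d), holds(d,e), holds(e,c), holds(f,e), near(e), on(d,d), on(d,e), on(d,f), on(e,d), on(e,f), on(f,f)}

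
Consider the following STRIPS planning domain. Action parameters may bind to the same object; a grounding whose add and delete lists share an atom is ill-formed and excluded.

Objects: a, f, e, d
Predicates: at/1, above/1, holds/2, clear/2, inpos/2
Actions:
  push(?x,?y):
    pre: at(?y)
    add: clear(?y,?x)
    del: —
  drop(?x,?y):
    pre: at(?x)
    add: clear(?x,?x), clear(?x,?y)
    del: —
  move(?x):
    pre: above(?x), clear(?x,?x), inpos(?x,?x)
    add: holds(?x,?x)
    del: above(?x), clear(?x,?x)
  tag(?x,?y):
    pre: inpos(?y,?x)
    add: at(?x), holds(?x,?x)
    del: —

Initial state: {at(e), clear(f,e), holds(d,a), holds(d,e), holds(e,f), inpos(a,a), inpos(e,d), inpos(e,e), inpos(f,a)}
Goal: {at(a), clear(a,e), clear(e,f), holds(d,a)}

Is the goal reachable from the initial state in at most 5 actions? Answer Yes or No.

1. push(f,e)  →  {at(e), clear(e,f), clear(f,e), holds(d,a), holds(d,e), holds(e,f), inpos(a,a), inpos(e,d), inpos(e,e), inpos(f,a)}
2. tag(a,a)  →  {at(a), at(e), clear(e,f), clear(f,e), holds(a,a), holds(d,a), holds(d,e), holds(e,f), inpos(a,a), inpos(e,d), inpos(e,e), inpos(f,a)}
3. push(e,a)  →  {at(a), at(e), clear(a,e), clear(e,f), clear(f,e), holds(a,a), holds(d,a), holds(d,e), holds(e,f), inpos(a,a), inpos(e,d), inpos(e,e), inpos(f,a)}
optimal plan length = 3; 3 ≤ 5

Yes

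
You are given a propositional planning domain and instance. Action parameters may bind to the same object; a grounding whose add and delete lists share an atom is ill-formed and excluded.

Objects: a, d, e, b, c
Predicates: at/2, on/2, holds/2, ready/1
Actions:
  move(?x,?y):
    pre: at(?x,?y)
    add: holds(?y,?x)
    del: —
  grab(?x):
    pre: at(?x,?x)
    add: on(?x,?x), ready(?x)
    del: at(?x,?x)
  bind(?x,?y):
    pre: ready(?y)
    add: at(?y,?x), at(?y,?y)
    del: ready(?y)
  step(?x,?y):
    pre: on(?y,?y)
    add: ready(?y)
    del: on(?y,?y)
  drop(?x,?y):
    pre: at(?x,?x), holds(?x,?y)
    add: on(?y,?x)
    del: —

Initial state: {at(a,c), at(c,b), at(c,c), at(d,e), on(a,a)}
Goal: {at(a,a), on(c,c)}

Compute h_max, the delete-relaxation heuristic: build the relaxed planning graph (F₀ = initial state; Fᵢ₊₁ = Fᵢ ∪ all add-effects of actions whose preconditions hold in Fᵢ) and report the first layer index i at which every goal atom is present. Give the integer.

F0 = init (5 atoms)
F1 = F0 ∪ {holds(b,c), holds(c,a), holds(c,c), holds(e,d), on(c,c), ready(a), ready(c)}  (12 atoms)
F2 = F1 ∪ {at(a,a), at(a,b), at(a,d), at(a,e), at(c,a), at(c,d), at(c,e), on(a,c)}  (20 atoms)
goal ⊆ F2  ⇒  h_max = 2

2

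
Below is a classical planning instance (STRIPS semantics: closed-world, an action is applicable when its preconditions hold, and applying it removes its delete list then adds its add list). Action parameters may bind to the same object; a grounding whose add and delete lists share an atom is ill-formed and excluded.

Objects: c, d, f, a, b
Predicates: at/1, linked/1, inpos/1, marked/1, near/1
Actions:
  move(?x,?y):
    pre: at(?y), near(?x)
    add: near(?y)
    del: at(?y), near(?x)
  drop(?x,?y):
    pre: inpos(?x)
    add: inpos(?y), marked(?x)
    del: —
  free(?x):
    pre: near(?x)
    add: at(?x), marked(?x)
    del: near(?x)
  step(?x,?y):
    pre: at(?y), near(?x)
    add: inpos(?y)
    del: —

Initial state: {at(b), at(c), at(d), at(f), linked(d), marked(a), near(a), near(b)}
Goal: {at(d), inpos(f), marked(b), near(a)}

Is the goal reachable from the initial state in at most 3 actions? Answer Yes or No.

1. free(b)  →  {at(b), at(c), at(d), at(f), linked(d), marked(a), marked(b), near(a)}
2. step(a,f)  →  {at(b), at(c), at(d), at(f), inpos(f), linked(d), marked(a), marked(b), near(a)}
optimal plan length = 2; 2 ≤ 3

Yes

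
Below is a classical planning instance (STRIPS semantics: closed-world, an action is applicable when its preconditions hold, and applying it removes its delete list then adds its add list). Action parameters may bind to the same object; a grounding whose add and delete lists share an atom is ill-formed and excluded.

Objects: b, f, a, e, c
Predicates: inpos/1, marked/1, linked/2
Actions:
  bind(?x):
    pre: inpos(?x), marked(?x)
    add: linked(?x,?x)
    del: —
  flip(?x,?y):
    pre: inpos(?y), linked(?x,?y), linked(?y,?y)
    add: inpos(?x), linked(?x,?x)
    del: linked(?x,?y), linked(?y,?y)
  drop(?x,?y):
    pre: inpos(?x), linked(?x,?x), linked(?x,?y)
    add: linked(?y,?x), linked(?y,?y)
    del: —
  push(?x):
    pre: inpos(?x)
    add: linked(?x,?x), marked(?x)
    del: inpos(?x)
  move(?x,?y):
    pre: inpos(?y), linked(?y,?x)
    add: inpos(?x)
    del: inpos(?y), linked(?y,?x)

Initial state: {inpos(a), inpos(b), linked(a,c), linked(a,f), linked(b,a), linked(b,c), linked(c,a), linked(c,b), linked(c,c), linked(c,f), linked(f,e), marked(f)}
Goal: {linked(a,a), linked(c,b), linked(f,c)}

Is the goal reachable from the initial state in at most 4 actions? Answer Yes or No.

1. push(a)  →  {inpos(b), linked(a,a), linked(a,c), linked(a,f), linked(b,a), linked(b,c), linked(c,a), linked(c,b), linked(c,c), linked(c,f), linked(f,e), marked(a), marked(f)}
2. move(c,b)  →  {inpos(c), linked(a,a), linked(a,c), linked(a,f), linked(b,a), linked(c,a), linked(c,b), linked(c,c), linked(c,f), linked(f,e), marked(a), marked(f)}
3. drop(c,f)  →  {inpos(c), linked(a,a), linked(a,c), linked(a,f), linked(b,a), linked(c,a), linked(c,b), linked(c,c), linked(c,f), linked(f,c), linked(f,e), linked(f,f), marked(a), marked(f)}
optimal plan length = 3; 3 ≤ 4

Yes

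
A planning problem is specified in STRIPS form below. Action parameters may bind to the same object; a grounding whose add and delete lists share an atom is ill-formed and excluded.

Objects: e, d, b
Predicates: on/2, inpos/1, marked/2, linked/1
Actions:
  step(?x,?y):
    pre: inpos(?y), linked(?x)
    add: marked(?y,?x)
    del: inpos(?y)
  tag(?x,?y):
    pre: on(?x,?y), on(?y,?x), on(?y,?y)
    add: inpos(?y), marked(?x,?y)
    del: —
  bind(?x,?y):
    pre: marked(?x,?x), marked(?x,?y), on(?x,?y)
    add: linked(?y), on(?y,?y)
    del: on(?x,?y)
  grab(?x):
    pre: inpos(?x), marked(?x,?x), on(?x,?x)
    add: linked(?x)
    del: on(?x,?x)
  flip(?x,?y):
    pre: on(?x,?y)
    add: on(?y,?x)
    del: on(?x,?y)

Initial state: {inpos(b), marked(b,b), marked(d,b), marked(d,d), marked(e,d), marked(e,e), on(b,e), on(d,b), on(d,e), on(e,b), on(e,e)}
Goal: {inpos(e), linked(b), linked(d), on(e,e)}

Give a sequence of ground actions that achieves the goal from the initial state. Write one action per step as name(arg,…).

1. tag(e,e)  →  {inpos(b), inpos(e), marked(b,b), marked(d,b), marked(d,d), marked(e,d), marked(e,e), on(b,e), on(d,b), on(d,e), on(e,b), on(e,e)}
2. bind(d,b)  →  {inpos(b), inpos(e), linked(b), marked(b,b), marked(d,b), marked(d,d), marked(e,d), marked(e,e), on(b,b), on(b,e), on(d,e), on(e,b), on(e,e)}
3. flip(d,e)  →  {inpos(b), inpos(e), linked(b), marked(b,b), marked(d,b), marked(d,d), marked(e,d), marked(e,e), on(b,b), on(b,e), on(e,b), on(e,d), on(e,e)}
4. bind(e,d)  →  {inpos(b), inpos(e), linked(b), linked(d), marked(b,b), marked(d,b), marked(d,d), marked(e,d), marked(e,e), on(b,b), on(b,e), on(d,d), on(e,b), on(e,e)}

tag(e,e); bind(d,b); flip(d,e); bind(e,d)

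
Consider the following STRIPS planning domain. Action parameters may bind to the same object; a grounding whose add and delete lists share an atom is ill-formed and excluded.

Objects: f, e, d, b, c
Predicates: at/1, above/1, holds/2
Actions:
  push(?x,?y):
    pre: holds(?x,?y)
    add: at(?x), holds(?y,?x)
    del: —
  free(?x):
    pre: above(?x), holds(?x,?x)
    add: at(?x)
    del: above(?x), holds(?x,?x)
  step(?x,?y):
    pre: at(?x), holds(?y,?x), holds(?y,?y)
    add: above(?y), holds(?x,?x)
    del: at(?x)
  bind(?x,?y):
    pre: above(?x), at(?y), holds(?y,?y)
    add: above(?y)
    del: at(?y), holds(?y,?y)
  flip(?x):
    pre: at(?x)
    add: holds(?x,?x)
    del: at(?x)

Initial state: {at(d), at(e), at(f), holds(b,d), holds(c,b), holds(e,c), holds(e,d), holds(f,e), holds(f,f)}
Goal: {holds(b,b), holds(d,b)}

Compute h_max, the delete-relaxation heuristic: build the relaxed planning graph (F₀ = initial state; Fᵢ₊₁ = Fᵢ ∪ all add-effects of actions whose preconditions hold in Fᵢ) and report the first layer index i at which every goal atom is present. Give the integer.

F0 = init (9 atoms)
F1 = F0 ∪ {above(f), at(b), at(c), holds(b,c), holds(c,e), holds(d,b), holds(d,d), holds(d,e), holds(e,e), holds(e,f)}  (19 atoms)
F2 = F1 ∪ {above(d), above(e), holds(b,b), holds(c,c)}  (23 atoms)
goal ⊆ F2  ⇒  h_max = 2

2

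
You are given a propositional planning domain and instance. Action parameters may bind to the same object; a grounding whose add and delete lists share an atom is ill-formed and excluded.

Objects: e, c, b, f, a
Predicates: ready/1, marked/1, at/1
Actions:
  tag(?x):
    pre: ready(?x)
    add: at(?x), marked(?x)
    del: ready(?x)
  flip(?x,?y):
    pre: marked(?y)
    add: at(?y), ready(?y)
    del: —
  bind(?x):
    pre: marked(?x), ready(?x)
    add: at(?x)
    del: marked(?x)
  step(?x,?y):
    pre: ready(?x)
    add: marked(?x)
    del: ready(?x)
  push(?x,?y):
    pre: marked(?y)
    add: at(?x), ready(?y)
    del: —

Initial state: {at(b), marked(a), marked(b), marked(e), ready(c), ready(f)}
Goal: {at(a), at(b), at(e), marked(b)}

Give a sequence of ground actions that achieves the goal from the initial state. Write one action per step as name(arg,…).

flip(e,e); flip(e,a)

1. flip(e,e)  →  {at(b), at(e), marked(a), marked(b), marked(e), ready(c), ready(e), ready(f)}
2. flip(e,a)  →  {at(a), at(b), at(e), marked(a), marked(b), marked(e), ready(a), ready(c), ready(e), ready(f)}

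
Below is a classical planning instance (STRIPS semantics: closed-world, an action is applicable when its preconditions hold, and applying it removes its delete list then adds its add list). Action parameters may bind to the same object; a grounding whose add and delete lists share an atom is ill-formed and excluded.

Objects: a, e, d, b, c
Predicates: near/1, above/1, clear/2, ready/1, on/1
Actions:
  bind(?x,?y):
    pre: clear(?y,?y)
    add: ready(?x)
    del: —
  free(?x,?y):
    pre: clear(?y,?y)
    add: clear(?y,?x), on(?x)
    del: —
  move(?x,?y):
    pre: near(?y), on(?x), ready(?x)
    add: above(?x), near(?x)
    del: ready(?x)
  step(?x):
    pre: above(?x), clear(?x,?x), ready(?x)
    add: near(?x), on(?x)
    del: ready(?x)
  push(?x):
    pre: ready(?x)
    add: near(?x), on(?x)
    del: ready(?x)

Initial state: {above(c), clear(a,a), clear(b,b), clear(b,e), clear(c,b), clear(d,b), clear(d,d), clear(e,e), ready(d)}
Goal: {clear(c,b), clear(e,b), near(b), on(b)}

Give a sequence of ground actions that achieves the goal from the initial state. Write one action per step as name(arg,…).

bind(b,a); free(b,e); push(b)

1. bind(b,a)  →  {above(c), clear(a,a), clear(b,b), clear(b,e), clear(c,b), clear(d,b), clear(d,d), clear(e,e), ready(b), ready(d)}
2. free(b,e)  →  {above(c), clear(a,a), clear(b,b), clear(b,e), clear(c,b), clear(d,b), clear(d,d), clear(e,b), clear(e,e), on(b), ready(b), ready(d)}
3. push(b)  →  {above(c), clear(a,a), clear(b,b), clear(b,e), clear(c,b), clear(d,b), clear(d,d), clear(e,b), clear(e,e), near(b), on(b), ready(d)}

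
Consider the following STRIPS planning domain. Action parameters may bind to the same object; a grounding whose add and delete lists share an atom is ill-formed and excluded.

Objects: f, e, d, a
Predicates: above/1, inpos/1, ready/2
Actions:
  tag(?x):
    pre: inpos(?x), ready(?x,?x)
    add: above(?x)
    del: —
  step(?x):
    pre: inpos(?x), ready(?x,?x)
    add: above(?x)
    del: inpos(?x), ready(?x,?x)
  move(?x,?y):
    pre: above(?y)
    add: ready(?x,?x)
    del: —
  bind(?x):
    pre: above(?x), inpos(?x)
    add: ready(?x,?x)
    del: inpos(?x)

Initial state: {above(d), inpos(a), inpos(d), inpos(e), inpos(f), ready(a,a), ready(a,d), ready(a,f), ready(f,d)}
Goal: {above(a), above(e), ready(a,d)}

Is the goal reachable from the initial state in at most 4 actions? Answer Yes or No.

1. tag(a)  →  {above(a), above(d), inpos(a), inpos(d), inpos(e), inpos(f), ready(a,a), ready(a,d), ready(a,f), ready(f,d)}
2. move(e,d)  →  {above(a), above(d), inpos(a), inpos(d), inpos(e), inpos(f), ready(a,a), ready(a,d), ready(a,f), ready(e,e), ready(f,d)}
3. tag(e)  →  {above(a), above(d), above(e), inpos(a), inpos(d), inpos(e), inpos(f), ready(a,a), ready(a,d), ready(a,f), ready(e,e), ready(f,d)}
optimal plan length = 3; 3 ≤ 4

Yes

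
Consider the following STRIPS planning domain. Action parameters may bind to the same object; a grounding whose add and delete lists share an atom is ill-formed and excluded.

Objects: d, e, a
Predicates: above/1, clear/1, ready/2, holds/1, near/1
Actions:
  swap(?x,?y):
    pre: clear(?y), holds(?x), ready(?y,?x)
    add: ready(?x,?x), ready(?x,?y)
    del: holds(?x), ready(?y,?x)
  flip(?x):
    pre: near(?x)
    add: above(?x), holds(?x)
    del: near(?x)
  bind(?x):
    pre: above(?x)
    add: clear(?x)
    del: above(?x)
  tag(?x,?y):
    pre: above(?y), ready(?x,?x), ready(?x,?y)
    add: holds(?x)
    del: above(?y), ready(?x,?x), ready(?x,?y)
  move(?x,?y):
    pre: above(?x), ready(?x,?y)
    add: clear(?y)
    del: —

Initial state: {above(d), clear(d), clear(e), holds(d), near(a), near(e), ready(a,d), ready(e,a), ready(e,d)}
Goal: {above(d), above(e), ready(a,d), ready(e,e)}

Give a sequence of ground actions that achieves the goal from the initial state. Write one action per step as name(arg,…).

1. swap(d,e)  →  {above(d), clear(d), clear(e), near(a), near(e), ready(a,d), ready(d,d), ready(d,e), ready(e,a)}
2. flip(e)  →  {above(d), above(e), clear(d), clear(e), holds(e), near(a), ready(a,d), ready(d,d), ready(d,e), ready(e,a)}
3. swap(e,d)  →  {above(d), above(e), clear(d), clear(e), near(a), ready(a,d), ready(d,d), ready(e,a), ready(e,d), ready(e,e)}

swap(d,e); flip(e); swap(e,d)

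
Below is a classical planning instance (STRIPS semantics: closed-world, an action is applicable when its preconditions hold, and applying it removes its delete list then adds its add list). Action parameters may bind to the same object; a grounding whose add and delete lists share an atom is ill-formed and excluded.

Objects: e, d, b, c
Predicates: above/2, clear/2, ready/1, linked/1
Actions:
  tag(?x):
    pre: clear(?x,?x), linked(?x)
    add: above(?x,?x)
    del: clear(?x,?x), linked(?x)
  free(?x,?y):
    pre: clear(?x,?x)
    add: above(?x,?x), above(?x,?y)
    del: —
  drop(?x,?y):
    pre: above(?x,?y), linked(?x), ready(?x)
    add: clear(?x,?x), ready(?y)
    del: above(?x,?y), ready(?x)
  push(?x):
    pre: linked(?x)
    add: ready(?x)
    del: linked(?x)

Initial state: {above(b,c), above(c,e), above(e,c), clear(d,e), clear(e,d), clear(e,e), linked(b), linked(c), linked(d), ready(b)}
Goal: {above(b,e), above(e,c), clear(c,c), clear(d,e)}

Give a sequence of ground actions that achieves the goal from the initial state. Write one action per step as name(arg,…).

1. drop(b,c)  →  {above(c,e), above(e,c), clear(b,b), clear(d,e), clear(e,d), clear(e,e), linked(b), linked(c), linked(d), ready(c)}
2. free(b,e)  →  {above(b,b), above(b,e), above(c,e), above(e,c), clear(b,b), clear(d,e), clear(e,d), clear(e,e), linked(b), linked(c), linked(d), ready(c)}
3. drop(c,e)  →  {above(b,b), above(b,e), above(e,c), clear(b,b), clear(c,c), clear(d,e), clear(e,d), clear(e,e), linked(b), linked(c), linked(d), ready(e)}

drop(b,c); free(b,e); drop(c,e)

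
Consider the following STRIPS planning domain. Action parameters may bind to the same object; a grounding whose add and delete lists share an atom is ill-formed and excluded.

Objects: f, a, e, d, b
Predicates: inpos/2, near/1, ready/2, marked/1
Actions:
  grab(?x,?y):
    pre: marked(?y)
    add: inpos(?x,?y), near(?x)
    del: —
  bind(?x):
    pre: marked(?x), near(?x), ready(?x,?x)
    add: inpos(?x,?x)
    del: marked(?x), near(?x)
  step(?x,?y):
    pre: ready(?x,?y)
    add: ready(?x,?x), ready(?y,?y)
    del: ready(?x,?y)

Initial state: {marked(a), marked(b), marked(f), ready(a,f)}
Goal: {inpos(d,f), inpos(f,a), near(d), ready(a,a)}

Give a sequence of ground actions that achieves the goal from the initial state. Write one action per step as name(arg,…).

grab(f,a); grab(d,f); step(a,f)

1. grab(f,a)  →  {inpos(f,a), marked(a), marked(b), marked(f), near(f), ready(a,f)}
2. grab(d,f)  →  {inpos(d,f), inpos(f,a), marked(a), marked(b), marked(f), near(d), near(f), ready(a,f)}
3. step(a,f)  →  {inpos(d,f), inpos(f,a), marked(a), marked(b), marked(f), near(d), near(f), ready(a,a), ready(f,f)}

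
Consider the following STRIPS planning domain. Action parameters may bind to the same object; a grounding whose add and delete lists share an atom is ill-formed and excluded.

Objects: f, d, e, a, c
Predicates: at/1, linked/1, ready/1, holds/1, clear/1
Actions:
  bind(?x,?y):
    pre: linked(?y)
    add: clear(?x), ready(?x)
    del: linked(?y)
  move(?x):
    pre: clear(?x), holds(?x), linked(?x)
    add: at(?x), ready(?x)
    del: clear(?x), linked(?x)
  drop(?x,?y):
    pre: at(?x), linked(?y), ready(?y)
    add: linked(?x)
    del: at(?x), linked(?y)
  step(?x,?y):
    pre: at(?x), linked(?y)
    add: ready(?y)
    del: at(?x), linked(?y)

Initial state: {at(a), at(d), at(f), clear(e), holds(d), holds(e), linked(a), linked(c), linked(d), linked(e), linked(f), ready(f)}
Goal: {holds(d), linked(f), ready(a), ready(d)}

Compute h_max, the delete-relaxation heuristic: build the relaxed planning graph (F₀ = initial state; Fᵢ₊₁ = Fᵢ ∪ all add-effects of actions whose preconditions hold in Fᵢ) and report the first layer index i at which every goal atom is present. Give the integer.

F0 = init (12 atoms)
F1 = F0 ∪ {at(e), clear(a), clear(c), clear(d), clear(f), ready(a), ready(c), ready(d), ready(e)}  (21 atoms)
goal ⊆ F1  ⇒  h_max = 1

1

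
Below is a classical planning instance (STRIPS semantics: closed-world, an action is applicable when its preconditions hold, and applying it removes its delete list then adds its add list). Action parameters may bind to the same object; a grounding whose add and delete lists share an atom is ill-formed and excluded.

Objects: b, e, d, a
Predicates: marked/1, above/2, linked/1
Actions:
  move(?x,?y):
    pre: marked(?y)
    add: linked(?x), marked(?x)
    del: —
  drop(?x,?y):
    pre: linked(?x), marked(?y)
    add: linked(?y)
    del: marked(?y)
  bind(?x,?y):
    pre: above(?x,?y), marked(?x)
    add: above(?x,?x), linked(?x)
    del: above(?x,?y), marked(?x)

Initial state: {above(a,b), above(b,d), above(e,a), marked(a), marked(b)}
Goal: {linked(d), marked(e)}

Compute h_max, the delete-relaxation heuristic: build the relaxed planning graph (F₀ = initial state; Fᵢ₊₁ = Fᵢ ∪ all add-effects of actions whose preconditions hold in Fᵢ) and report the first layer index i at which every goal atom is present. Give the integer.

1

F0 = init (5 atoms)
F1 = F0 ∪ {above(a,a), above(b,b), linked(a), linked(b), linked(d), linked(e), marked(d), marked(e)}  (13 atoms)
goal ⊆ F1  ⇒  h_max = 1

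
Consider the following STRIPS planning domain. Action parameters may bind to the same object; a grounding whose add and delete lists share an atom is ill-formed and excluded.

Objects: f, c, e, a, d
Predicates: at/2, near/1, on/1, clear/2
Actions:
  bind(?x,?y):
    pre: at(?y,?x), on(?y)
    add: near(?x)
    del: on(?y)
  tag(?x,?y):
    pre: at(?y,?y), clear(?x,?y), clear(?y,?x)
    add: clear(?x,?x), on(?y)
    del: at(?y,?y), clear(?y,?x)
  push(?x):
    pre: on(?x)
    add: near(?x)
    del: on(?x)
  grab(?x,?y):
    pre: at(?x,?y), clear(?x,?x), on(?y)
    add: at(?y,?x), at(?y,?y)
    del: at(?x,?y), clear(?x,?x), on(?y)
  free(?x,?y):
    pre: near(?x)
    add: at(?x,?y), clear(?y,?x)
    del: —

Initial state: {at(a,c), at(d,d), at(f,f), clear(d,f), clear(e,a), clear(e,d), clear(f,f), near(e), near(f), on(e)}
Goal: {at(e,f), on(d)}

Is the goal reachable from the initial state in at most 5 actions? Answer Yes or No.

Yes

1. free(e,f)  →  {at(a,c), at(d,d), at(e,f), at(f,f), clear(d,f), clear(e,a), clear(e,d), clear(f,e), clear(f,f), near(e), near(f), on(e)}
2. free(e,d)  →  {at(a,c), at(d,d), at(e,d), at(e,f), at(f,f), clear(d,e), clear(d,f), clear(e,a), clear(e,d), clear(f,e), clear(f,f), near(e), near(f), on(e)}
3. tag(e,d)  →  {at(a,c), at(e,d), at(e,f), at(f,f), clear(d,f), clear(e,a), clear(e,d), clear(e,e), clear(f,e), clear(f,f), near(e), near(f), on(d), on(e)}
optimal plan length = 3; 3 ≤ 5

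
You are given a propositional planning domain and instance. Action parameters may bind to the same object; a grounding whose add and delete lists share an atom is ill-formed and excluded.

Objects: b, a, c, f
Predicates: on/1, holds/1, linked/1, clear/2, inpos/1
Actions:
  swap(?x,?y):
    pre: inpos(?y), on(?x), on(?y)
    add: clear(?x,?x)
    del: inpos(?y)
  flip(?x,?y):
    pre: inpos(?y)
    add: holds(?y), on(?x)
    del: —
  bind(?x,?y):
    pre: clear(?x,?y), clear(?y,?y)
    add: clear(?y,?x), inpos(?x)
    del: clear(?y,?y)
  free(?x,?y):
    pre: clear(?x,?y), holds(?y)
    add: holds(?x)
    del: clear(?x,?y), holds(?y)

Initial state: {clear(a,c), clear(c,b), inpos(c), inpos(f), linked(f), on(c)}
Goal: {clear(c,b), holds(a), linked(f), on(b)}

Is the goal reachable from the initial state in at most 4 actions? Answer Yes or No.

1. flip(b,c)  →  {clear(a,c), clear(c,b), holds(c), inpos(c), inpos(f), linked(f), on(b), on(c)}
2. free(a,c)  →  {clear(c,b), holds(a), inpos(c), inpos(f), linked(f), on(b), on(c)}
optimal plan length = 2; 2 ≤ 4

Yes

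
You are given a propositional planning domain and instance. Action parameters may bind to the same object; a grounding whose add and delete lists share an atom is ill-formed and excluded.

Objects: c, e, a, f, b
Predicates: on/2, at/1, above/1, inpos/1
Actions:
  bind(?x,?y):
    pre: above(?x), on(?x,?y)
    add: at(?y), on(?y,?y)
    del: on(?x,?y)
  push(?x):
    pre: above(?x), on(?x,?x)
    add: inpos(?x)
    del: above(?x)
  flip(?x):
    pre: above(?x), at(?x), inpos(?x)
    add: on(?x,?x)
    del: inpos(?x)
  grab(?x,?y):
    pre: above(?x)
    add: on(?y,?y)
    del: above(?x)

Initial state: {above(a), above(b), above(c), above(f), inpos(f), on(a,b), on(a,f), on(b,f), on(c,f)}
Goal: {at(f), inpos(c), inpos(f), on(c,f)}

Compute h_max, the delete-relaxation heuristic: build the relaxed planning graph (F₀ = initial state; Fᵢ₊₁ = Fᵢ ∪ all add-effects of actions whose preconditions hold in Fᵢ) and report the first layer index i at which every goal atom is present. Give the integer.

2

F0 = init (9 atoms)
F1 = F0 ∪ {at(b), at(f), on(a,a), on(b,b), on(c,c), on(e,e), on(f,f)}  (16 atoms)
F2 = F1 ∪ {inpos(a), inpos(b), inpos(c)}  (19 atoms)
goal ⊆ F2  ⇒  h_max = 2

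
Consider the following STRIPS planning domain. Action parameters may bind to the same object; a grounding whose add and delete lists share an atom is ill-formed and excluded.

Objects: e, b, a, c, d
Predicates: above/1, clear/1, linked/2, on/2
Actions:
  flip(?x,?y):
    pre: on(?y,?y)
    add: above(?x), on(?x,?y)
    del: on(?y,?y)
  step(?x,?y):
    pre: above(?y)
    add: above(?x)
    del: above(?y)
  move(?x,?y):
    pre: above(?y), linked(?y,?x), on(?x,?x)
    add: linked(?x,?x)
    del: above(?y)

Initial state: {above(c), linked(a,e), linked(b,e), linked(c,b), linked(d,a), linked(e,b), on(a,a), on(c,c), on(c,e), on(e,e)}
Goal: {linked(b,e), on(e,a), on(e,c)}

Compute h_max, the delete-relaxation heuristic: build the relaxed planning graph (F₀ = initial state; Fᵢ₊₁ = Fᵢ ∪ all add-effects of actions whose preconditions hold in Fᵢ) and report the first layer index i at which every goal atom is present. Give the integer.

1

F0 = init (10 atoms)
F1 = F0 ∪ {above(a), above(b), above(d), above(e), on(a,c), on(a,e), on(b,a), on(b,c), on(b,e), on(c,a), on(d,a), on(d,c), on(d,e), on(e,a), on(e,c)}  (25 atoms)
goal ⊆ F1  ⇒  h_max = 1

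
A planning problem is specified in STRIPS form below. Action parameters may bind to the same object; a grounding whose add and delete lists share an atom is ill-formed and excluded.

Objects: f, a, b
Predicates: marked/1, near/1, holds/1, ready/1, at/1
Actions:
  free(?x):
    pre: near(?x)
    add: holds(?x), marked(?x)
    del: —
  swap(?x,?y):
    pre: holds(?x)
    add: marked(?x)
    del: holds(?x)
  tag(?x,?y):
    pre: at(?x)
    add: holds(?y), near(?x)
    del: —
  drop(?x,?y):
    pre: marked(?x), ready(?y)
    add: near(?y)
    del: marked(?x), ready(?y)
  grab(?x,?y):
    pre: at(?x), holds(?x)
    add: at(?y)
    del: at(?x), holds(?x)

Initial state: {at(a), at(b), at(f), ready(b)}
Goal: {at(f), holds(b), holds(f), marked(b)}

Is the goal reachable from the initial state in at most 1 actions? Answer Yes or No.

1. tag(b,f)  →  {at(a), at(b), at(f), holds(f), near(b), ready(b)}
2. free(b)  →  {at(a), at(b), at(f), holds(b), holds(f), marked(b), near(b), ready(b)}
optimal plan length = 2; 2 > 1

No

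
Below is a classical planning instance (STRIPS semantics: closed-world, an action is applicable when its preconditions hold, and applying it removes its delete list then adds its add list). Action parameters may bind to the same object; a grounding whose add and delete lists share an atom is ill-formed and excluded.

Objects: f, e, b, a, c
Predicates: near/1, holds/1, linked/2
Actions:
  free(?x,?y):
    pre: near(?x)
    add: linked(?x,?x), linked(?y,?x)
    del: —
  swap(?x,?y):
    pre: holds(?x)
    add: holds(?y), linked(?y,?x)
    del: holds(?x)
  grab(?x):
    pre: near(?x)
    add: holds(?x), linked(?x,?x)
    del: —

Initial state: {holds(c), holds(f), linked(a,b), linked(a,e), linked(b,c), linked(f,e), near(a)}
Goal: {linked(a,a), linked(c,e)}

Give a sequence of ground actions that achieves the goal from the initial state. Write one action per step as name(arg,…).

1. free(a,f)  →  {holds(c), holds(f), linked(a,a), linked(a,b), linked(a,e), linked(b,c), linked(f,a), linked(f,e), near(a)}
2. swap(f,e)  →  {holds(c), holds(e), linked(a,a), linked(a,b), linked(a,e), linked(b,c), linked(e,f), linked(f,a), linked(f,e), near(a)}
3. swap(e,c)  →  {holds(c), linked(a,a), linked(a,b), linked(a,e), linked(b,c), linked(c,e), linked(e,f), linked(f,a), linked(f,e), near(a)}

free(a,f); swap(f,e); swap(e,c)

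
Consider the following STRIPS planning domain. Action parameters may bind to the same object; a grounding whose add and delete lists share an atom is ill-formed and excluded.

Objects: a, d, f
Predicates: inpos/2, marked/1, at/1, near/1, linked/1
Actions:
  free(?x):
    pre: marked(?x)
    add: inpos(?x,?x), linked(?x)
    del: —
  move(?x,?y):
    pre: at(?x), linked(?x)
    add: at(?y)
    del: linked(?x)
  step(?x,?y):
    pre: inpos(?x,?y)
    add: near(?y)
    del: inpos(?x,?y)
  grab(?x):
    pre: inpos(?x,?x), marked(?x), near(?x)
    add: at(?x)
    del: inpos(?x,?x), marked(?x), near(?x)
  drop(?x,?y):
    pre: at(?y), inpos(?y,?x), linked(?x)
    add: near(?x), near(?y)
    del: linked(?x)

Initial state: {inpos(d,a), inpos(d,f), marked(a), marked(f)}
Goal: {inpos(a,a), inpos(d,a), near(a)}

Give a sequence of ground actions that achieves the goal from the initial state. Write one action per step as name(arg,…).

1. free(a)  →  {inpos(a,a), inpos(d,a), inpos(d,f), linked(a), marked(a), marked(f)}
2. step(a,a)  →  {inpos(d,a), inpos(d,f), linked(a), marked(a), marked(f), near(a)}
3. free(a)  →  {inpos(a,a), inpos(d,a), inpos(d,f), linked(a), marked(a), marked(f), near(a)}

free(a); step(a,a); free(a)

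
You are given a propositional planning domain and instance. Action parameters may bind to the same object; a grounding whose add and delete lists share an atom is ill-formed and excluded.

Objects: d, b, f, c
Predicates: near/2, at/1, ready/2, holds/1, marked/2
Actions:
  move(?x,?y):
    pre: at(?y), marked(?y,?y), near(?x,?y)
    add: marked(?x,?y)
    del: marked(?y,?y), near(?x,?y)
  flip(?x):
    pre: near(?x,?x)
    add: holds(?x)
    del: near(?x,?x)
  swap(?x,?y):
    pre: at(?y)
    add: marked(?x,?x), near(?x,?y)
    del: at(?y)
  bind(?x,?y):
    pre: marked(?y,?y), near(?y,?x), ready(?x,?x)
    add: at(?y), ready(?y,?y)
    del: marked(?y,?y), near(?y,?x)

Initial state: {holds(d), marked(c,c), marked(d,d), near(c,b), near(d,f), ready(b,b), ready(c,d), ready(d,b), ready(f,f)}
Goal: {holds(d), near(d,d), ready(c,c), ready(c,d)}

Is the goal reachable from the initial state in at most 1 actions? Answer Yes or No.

1. bind(b,c)  →  {at(c), holds(d), marked(d,d), near(d,f), ready(b,b), ready(c,c), ready(c,d), ready(d,b), ready(f,f)}
2. bind(f,d)  →  {at(c), at(d), holds(d), ready(b,b), ready(c,c), ready(c,d), ready(d,b), ready(d,d), ready(f,f)}
3. swap(d,d)  →  {at(c), holds(d), marked(d,d), near(d,d), ready(b,b), ready(c,c), ready(c,d), ready(d,b), ready(d,d), ready(f,f)}
optimal plan length = 3; 3 > 1

No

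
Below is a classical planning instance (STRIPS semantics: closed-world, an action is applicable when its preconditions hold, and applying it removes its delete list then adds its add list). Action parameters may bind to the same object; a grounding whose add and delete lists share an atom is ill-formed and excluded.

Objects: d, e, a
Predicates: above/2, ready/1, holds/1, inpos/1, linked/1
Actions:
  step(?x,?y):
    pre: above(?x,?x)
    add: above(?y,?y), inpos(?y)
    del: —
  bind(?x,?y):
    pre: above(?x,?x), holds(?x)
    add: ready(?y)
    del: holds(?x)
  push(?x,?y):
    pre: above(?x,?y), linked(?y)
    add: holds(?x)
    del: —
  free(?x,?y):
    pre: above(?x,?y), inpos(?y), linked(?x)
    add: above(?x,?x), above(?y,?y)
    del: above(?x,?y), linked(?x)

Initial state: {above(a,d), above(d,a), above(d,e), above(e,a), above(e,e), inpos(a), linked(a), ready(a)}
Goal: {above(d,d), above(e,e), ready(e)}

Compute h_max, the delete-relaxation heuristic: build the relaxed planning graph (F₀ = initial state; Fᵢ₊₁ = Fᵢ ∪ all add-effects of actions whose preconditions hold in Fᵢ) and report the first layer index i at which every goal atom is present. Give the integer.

2

F0 = init (8 atoms)
F1 = F0 ∪ {above(a,a), above(d,d), holds(d), holds(e), inpos(d), inpos(e)}  (14 atoms)
F2 = F1 ∪ {holds(a), ready(d), ready(e)}  (17 atoms)
goal ⊆ F2  ⇒  h_max = 2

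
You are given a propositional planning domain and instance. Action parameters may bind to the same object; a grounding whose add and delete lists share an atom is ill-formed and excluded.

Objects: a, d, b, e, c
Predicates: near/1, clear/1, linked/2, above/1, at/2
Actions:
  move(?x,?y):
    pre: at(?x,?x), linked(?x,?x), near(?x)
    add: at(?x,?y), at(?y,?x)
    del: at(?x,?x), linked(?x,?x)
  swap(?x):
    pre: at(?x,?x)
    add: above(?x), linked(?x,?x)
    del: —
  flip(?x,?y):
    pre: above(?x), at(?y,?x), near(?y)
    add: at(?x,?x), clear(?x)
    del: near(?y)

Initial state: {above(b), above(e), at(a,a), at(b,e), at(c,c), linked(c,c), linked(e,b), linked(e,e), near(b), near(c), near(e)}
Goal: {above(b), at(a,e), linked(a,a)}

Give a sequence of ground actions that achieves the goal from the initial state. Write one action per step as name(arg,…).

1. swap(a)  →  {above(a), above(b), above(e), at(a,a), at(b,e), at(c,c), linked(a,a), linked(c,c), linked(e,b), linked(e,e), near(b), near(c), near(e)}
2. flip(e,b)  →  {above(a), above(b), above(e), at(a,a), at(b,e), at(c,c), at(e,e), clear(e), linked(a,a), linked(c,c), linked(e,b), linked(e,e), near(c), near(e)}
3. move(e,a)  →  {above(a), above(b), above(e), at(a,a), at(a,e), at(b,e), at(c,c), at(e,a), clear(e), linked(a,a), linked(c,c), linked(e,b), near(c), near(e)}

swap(a); flip(e,b); move(e,a)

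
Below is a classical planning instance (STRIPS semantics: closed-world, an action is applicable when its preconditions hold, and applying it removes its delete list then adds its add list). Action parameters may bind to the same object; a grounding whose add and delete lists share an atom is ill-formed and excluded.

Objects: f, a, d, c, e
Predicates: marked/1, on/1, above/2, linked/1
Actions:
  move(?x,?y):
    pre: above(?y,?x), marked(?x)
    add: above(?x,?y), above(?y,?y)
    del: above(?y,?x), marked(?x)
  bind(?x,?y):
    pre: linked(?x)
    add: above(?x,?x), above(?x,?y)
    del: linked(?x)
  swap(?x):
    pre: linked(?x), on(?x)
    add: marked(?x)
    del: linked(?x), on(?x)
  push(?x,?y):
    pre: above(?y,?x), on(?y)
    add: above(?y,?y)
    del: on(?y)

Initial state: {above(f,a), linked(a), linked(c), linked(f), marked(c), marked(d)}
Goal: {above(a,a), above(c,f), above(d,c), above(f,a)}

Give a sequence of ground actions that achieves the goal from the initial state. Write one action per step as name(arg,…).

bind(f,c); move(c,f); bind(a,f); bind(c,d); move(d,c)

1. bind(f,c)  →  {above(f,a), above(f,c), above(f,f), linked(a), linked(c), marked(c), marked(d)}
2. move(c,f)  →  {above(c,f), above(f,a), above(f,f), linked(a), linked(c), marked(d)}
3. bind(a,f)  →  {above(a,a), above(a,f), above(c,f), above(f,a), above(f,f), linked(c), marked(d)}
4. bind(c,d)  →  {above(a,a), above(a,f), above(c,c), above(c,d), above(c,f), above(f,a), above(f,f), marked(d)}
5. move(d,c)  →  {above(a,a), above(a,f), above(c,c), above(c,f), above(d,c), above(f,a), above(f,f)}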